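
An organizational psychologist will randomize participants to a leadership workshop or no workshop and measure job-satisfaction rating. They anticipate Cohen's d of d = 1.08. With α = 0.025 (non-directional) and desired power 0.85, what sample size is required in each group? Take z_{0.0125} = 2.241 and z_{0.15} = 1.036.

n = 19 per group

For two independent groups with equal n: n = 2·((z_{α/2} + z_β) / d)².
z_{α/2} + z_β = 2.241 + 1.036 = 3.277.
n = 2 × (3.277 / 1.08)² = 2 × 3.034² = 2 × 9.21 = 18.4.
Round up to the next whole participant.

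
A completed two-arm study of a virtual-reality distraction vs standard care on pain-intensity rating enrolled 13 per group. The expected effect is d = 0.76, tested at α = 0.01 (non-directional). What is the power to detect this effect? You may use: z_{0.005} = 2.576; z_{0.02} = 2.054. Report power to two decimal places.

power ≈ 0.26

For two equal groups, power = Φ(d·√(n/2) − z_{α/2}).
d·√(n/2) = 0.76 × √(13/2) = 0.76 × 2.550 = 1.938.
z_β = 1.938 − 2.576 = -0.638.
Power = Φ(-0.638) = 0.262.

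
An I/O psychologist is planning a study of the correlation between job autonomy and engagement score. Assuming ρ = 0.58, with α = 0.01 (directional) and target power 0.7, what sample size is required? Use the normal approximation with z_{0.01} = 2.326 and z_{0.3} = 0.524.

n = 22

Fisher's z: C = ½·ln((1+r)/(1−r)) = ½·ln(3.7619) = 0.6625.
n = ((z_{α} + z_β)/C)² + 3.
(2.326 + 0.524) / 0.6625 = 2.850 / 0.6625 = 4.302.
n = 4.302² + 3 = 18.51 + 3 = 21.5.
Round up.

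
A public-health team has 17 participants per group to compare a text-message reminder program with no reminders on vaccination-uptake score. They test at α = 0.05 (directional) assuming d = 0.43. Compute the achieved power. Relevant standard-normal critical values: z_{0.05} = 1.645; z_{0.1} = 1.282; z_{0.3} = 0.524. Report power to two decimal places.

For two equal groups, power = Φ(d·√(n/2) − z_{α}).
d·√(n/2) = 0.43 × √(17/2) = 0.43 × 2.915 = 1.254.
z_β = 1.254 − 1.645 = -0.391.
Power = Φ(-0.391) = 0.348.

power ≈ 0.35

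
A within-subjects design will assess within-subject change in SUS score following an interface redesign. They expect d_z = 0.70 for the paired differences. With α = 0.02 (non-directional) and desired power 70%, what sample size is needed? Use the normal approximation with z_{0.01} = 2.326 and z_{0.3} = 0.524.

For a paired (one-sample on differences) test: n = ((z_{α/2} + z_β) / d)².
z_{α/2} + z_β = 2.326 + 0.524 = 2.850.
n = (2.850 / 0.70)² = 4.071² = 16.58.
Round up.

n = 17 pairs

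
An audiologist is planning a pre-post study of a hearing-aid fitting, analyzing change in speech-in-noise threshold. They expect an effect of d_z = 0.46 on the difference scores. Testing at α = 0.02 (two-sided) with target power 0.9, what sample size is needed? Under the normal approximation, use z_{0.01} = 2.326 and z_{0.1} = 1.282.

For a paired (one-sample on differences) test: n = ((z_{α/2} + z_β) / d)².
z_{α/2} + z_β = 2.326 + 1.282 = 3.608.
n = (3.608 / 0.46)² = 7.843² = 61.52.
Round up.

n = 62 pairs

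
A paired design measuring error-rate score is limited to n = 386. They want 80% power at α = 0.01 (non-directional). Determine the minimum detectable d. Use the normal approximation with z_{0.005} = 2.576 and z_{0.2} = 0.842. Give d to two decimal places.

d_min ≈ 0.17

For a single sample (or paired design) of n = 386: d_min = (z_{α/2} + z_β)/√n.
z-sum = 2.576 + 0.842 = 3.418.
d_min = 3.418 / √386 = 3.418 / 19.647 = 0.174.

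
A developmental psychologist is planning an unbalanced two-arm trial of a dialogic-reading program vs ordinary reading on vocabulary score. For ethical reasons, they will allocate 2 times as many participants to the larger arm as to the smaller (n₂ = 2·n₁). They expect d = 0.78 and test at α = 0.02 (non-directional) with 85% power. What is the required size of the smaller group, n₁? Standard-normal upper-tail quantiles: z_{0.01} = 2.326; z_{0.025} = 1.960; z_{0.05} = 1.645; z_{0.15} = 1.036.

With allocation ratio k = n₂/n₁ = 2, Var(x̄₁−x̄₂) = σ²(1/n₁ + 1/(k·n₁)) = σ²·(k+1)/(k·n₁).
So n₁ = (1 + 1/k)·((z_{α/2} + z_β)/d)² = 1.500 × (3.362/0.78)².
n₁ = 1.500 × 18.58 = 27.9.
Round up: n₁ = 28, giving n₂ = 2 × 28 = 56.

n₁ = 28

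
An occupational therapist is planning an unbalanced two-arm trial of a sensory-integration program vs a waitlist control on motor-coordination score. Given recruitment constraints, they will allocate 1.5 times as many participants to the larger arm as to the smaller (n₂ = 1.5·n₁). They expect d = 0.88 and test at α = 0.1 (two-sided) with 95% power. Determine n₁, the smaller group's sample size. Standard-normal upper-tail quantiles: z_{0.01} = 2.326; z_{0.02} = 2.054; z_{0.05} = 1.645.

n₁ = 24

With allocation ratio k = n₂/n₁ = 1.5, Var(x̄₁−x̄₂) = σ²(1/n₁ + 1/(k·n₁)) = σ²·(k+1)/(k·n₁).
So n₁ = (1 + 1/k)·((z_{α/2} + z_β)/d)² = 1.667 × (3.290/0.88)².
n₁ = 1.667 × 13.98 = 23.3.
Round up: n₁ = 24, giving n₂ = 1.5 × 24 = 36.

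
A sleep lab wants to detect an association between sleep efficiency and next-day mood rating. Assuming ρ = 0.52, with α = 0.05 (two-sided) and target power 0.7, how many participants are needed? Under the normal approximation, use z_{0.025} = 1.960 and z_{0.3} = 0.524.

Fisher's z: C = ½·ln((1+r)/(1−r)) = ½·ln(3.1667) = 0.5763.
n = ((z_{α/2} + z_β)/C)² + 3.
(1.960 + 0.524) / 0.5763 = 2.484 / 0.5763 = 4.310.
n = 4.310² + 3 = 18.58 + 3 = 21.6.
Round up.

n = 22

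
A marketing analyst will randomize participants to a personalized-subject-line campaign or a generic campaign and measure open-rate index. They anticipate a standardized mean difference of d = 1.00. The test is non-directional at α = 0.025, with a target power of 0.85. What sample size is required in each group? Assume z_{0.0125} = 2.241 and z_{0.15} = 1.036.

For two independent groups with equal n: n = 2·((z_{α/2} + z_β) / d)².
z_{α/2} + z_β = 2.241 + 1.036 = 3.277.
n = 2 × (3.277 / 1.00)² = 2 × 3.277² = 2 × 10.74 = 21.5.
Round up to the next whole participant.

n = 22 per group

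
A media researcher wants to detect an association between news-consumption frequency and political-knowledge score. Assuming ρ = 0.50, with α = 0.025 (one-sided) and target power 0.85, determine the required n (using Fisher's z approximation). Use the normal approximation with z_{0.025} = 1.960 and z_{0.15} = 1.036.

Fisher's z: C = ½·ln((1+r)/(1−r)) = ½·ln(3.0000) = 0.5493.
n = ((z_{α} + z_β)/C)² + 3.
(1.960 + 1.036) / 0.5493 = 2.996 / 0.5493 = 5.454.
n = 5.454² + 3 = 29.75 + 3 = 32.7.
Round up.

n = 33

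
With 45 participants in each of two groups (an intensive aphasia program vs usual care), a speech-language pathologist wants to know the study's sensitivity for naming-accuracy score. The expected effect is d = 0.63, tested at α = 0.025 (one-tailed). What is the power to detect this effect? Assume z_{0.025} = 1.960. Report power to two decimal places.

power ≈ 0.85

For two equal groups, power = Φ(d·√(n/2) − z_{α}).
d·√(n/2) = 0.63 × √(45/2) = 0.63 × 4.743 = 2.988.
z_β = 2.988 − 1.960 = 1.028.
Power = Φ(1.028) = 0.848.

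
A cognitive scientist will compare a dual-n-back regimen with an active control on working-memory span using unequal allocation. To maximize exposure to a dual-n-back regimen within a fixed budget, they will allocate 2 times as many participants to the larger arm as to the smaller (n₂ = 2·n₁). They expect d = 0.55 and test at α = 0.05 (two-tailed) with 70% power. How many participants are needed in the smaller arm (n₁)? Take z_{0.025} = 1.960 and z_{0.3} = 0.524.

n₁ = 31

With allocation ratio k = n₂/n₁ = 2, Var(x̄₁−x̄₂) = σ²(1/n₁ + 1/(k·n₁)) = σ²·(k+1)/(k·n₁).
So n₁ = (1 + 1/k)·((z_{α/2} + z_β)/d)² = 1.500 × (2.484/0.55)².
n₁ = 1.500 × 20.40 = 30.6.
Round up: n₁ = 31, giving n₂ = 2 × 31 = 62.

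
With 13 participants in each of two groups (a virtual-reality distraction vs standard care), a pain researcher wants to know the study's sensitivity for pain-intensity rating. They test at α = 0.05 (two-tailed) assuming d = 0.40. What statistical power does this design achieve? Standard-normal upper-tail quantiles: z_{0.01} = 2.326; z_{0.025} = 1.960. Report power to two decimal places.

For two equal groups, power = Φ(d·√(n/2) − z_{α/2}).
d·√(n/2) = 0.40 × √(13/2) = 0.40 × 2.550 = 1.020.
z_β = 1.020 − 1.960 = -0.940.
Power = Φ(-0.940) = 0.174.

power ≈ 0.17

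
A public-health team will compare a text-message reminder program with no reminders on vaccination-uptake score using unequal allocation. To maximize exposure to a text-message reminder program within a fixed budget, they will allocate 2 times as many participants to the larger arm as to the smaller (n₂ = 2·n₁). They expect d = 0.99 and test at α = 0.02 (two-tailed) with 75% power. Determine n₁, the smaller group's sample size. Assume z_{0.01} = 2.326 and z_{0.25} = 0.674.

n₁ = 14

With allocation ratio k = n₂/n₁ = 2, Var(x̄₁−x̄₂) = σ²(1/n₁ + 1/(k·n₁)) = σ²·(k+1)/(k·n₁).
So n₁ = (1 + 1/k)·((z_{α/2} + z_β)/d)² = 1.500 × (3.000/0.99)².
n₁ = 1.500 × 9.18 = 13.8.
Round up: n₁ = 14, giving n₂ = 2 × 14 = 28.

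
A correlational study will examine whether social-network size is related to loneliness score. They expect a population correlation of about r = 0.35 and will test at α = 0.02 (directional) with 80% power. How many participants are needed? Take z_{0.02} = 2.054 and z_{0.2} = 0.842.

n = 66

Fisher's z: C = ½·ln((1+r)/(1−r)) = ½·ln(2.0769) = 0.3654.
n = ((z_{α} + z_β)/C)² + 3.
(2.054 + 0.842) / 0.3654 = 2.896 / 0.3654 = 7.926.
n = 7.926² + 3 = 62.81 + 3 = 65.8.
Round up.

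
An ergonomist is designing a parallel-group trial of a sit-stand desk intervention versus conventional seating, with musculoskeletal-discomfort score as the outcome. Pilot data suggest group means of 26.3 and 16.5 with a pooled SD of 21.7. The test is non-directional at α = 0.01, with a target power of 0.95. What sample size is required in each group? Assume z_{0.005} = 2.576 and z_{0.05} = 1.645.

n = 175 per group

Cohen's d = |M₁ − M₂| / SD_pooled = |26.3 − 16.5| / 21.7 = 9.8 / 21.7 = 0.452.
For two independent groups with equal n: n = 2·((z_{α/2} + z_β) / d)².
z_{α/2} + z_β = 2.576 + 1.645 = 4.221.
n = 2 × (4.221 / 0.452)² = 2 × 9.338² = 2 × 87.21 = 174.4.
Round up to the next whole participant.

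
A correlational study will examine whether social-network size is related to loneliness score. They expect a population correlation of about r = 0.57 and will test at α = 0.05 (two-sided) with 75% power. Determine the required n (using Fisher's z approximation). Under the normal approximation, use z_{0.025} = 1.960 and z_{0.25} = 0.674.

Fisher's z: C = ½·ln((1+r)/(1−r)) = ½·ln(3.6512) = 0.6475.
n = ((z_{α/2} + z_β)/C)² + 3.
(1.960 + 0.674) / 0.6475 = 2.634 / 0.6475 = 4.068.
n = 4.068² + 3 = 16.55 + 3 = 19.5.
Round up.

n = 20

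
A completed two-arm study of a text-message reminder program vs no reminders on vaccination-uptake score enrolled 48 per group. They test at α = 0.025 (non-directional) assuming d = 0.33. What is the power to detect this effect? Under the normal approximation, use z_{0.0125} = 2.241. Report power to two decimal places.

power ≈ 0.27

For two equal groups, power = Φ(d·√(n/2) − z_{α/2}).
d·√(n/2) = 0.33 × √(48/2) = 0.33 × 4.899 = 1.617.
z_β = 1.617 − 2.241 = -0.624.
Power = Φ(-0.624) = 0.266.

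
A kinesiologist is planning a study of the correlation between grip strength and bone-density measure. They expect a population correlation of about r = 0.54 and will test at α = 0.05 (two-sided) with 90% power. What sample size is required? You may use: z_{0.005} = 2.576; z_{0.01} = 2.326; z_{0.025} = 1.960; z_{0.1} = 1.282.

n = 32

Fisher's z: C = ½·ln((1+r)/(1−r)) = ½·ln(3.3478) = 0.6042.
n = ((z_{α/2} + z_β)/C)² + 3.
(1.960 + 1.282) / 0.6042 = 3.242 / 0.6042 = 5.366.
n = 5.366² + 3 = 28.79 + 3 = 31.8.
Round up.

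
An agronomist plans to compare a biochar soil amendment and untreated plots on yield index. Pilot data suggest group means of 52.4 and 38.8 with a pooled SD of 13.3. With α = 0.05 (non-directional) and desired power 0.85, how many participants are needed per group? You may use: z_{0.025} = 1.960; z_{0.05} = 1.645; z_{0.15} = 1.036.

n = 18 per group

Cohen's d = |M₁ − M₂| / SD_pooled = |52.4 − 38.8| / 13.3 = 13.6 / 13.3 = 1.023.
For two independent groups with equal n: n = 2·((z_{α/2} + z_β) / d)².
z_{α/2} + z_β = 1.960 + 1.036 = 2.996.
n = 2 × (2.996 / 1.023)² = 2 × 2.929² = 2 × 8.58 = 17.2.
Round up to the next whole participant.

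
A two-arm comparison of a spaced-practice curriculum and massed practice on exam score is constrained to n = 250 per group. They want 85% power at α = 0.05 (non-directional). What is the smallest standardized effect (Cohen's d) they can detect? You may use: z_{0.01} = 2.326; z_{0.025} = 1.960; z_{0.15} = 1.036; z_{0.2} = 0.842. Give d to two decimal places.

For two independent groups of n = 250 each: d_min = (z_{α/2} + z_β)·√(2/n).
z-sum = 1.960 + 1.036 = 2.996.
d_min = 2.996 × √(2/250) = 2.996 × 0.0894 = 0.268.

d_min ≈ 0.27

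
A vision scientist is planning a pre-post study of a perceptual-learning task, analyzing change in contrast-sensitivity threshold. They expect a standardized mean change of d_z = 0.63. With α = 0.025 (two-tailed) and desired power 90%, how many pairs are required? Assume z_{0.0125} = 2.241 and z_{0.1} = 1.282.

n = 32 pairs

For a paired (one-sample on differences) test: n = ((z_{α/2} + z_β) / d)².
z_{α/2} + z_β = 2.241 + 1.282 = 3.523.
n = (3.523 / 0.63)² = 5.592² = 31.27.
Round up.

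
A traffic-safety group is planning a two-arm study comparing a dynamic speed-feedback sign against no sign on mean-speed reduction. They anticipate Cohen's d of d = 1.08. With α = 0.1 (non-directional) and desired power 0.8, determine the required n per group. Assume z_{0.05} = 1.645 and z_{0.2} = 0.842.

n = 11 per group

For two independent groups with equal n: n = 2·((z_{α/2} + z_β) / d)².
z_{α/2} + z_β = 1.645 + 0.842 = 2.487.
n = 2 × (2.487 / 1.08)² = 2 × 2.303² = 2 × 5.30 = 10.6.
Round up to the next whole participant.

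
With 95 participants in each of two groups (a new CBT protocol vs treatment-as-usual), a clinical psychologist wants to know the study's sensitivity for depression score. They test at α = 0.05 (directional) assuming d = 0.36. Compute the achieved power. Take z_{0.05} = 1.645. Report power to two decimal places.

For two equal groups, power = Φ(d·√(n/2) − z_{α}).
d·√(n/2) = 0.36 × √(95/2) = 0.36 × 6.892 = 2.481.
z_β = 2.481 − 1.645 = 0.836.
Power = Φ(0.836) = 0.798.

power ≈ 0.80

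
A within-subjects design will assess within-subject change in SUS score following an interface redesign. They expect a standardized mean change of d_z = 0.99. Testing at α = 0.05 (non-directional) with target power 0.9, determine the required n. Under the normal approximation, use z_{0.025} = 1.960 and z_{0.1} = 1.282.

n = 11 pairs

For a paired (one-sample on differences) test: n = ((z_{α/2} + z_β) / d)².
z_{α/2} + z_β = 1.960 + 1.282 = 3.242.
n = (3.242 / 0.99)² = 3.275² = 10.72.
Round up.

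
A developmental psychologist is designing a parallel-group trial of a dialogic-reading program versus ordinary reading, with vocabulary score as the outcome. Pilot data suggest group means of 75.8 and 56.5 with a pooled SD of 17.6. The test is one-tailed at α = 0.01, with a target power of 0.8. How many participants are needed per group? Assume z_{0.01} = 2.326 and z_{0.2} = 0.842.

Cohen's d = |M₁ − M₂| / SD_pooled = |75.8 − 56.5| / 17.6 = 19.3 / 17.6 = 1.097.
For two independent groups with equal n: n = 2·((z_{α} + z_β) / d)².
z_{α} + z_β = 2.326 + 0.842 = 3.168.
n = 2 × (3.168 / 1.097)² = 2 × 2.888² = 2 × 8.34 = 16.7.
Round up to the next whole participant.

n = 17 per group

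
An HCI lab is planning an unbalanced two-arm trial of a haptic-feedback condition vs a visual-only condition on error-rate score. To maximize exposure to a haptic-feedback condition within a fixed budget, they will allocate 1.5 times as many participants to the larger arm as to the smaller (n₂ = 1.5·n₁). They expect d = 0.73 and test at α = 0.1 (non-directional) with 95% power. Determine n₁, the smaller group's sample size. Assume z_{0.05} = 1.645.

With allocation ratio k = n₂/n₁ = 1.5, Var(x̄₁−x̄₂) = σ²(1/n₁ + 1/(k·n₁)) = σ²·(k+1)/(k·n₁).
So n₁ = (1 + 1/k)·((z_{α/2} + z_β)/d)² = 1.667 × (3.290/0.73)².
n₁ = 1.667 × 20.31 = 33.9.
Round up: n₁ = 34, giving n₂ = 1.5 × 34 = 51.

n₁ = 34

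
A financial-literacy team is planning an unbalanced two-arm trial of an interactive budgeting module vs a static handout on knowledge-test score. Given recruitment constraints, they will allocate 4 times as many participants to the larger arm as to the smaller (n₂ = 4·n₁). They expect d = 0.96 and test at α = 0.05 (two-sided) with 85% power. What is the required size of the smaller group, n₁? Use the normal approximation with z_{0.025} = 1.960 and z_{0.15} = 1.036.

With allocation ratio k = n₂/n₁ = 4, Var(x̄₁−x̄₂) = σ²(1/n₁ + 1/(k·n₁)) = σ²·(k+1)/(k·n₁).
So n₁ = (1 + 1/k)·((z_{α/2} + z_β)/d)² = 1.250 × (2.996/0.96)².
n₁ = 1.250 × 9.74 = 12.2.
Round up: n₁ = 13, giving n₂ = 4 × 13 = 52.

n₁ = 13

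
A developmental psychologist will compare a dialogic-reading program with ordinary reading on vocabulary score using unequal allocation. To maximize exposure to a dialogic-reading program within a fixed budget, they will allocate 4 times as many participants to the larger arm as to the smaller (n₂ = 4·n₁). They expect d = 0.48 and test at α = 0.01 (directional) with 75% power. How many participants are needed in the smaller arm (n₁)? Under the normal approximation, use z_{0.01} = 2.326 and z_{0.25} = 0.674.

n₁ = 49

With allocation ratio k = n₂/n₁ = 4, Var(x̄₁−x̄₂) = σ²(1/n₁ + 1/(k·n₁)) = σ²·(k+1)/(k·n₁).
So n₁ = (1 + 1/k)·((z_{α} + z_β)/d)² = 1.250 × (3.000/0.48)².
n₁ = 1.250 × 39.06 = 48.8.
Round up: n₁ = 49, giving n₂ = 4 × 49 = 196.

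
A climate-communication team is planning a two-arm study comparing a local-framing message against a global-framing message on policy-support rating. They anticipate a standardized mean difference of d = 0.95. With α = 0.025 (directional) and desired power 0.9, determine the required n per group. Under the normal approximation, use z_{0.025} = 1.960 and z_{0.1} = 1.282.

For two independent groups with equal n: n = 2·((z_{α} + z_β) / d)².
z_{α} + z_β = 1.960 + 1.282 = 3.242.
n = 2 × (3.242 / 0.95)² = 2 × 3.413² = 2 × 11.65 = 23.3.
Round up to the next whole participant.

n = 24 per group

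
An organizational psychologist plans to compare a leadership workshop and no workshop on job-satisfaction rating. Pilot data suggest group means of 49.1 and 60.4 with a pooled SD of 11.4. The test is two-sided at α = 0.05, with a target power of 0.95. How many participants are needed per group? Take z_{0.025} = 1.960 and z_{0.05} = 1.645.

Cohen's d = |M₁ − M₂| / SD_pooled = |49.1 − 60.4| / 11.4 = 11.3 / 11.4 = 0.991.
For two independent groups with equal n: n = 2·((z_{α/2} + z_β) / d)².
z_{α/2} + z_β = 1.960 + 1.645 = 3.605.
n = 2 × (3.605 / 0.991)² = 2 × 3.638² = 2 × 13.23 = 26.5.
Round up to the next whole participant.

n = 27 per group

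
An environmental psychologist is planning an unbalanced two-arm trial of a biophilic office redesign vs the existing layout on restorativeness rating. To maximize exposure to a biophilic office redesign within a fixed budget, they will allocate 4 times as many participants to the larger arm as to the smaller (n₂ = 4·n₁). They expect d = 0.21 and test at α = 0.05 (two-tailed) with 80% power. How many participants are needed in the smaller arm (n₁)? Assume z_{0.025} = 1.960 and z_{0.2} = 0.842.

n₁ = 223

With allocation ratio k = n₂/n₁ = 4, Var(x̄₁−x̄₂) = σ²(1/n₁ + 1/(k·n₁)) = σ²·(k+1)/(k·n₁).
So n₁ = (1 + 1/k)·((z_{α/2} + z_β)/d)² = 1.250 × (2.802/0.21)².
n₁ = 1.250 × 178.03 = 222.5.
Round up: n₁ = 223, giving n₂ = 4 × 223 = 892.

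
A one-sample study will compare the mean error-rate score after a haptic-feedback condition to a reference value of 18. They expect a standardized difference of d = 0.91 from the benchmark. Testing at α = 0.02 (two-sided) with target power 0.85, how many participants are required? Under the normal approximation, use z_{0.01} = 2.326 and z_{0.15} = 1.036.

n = 14

For a one-sample test: n = ((z_{α/2} + z_β) / d)².
z_{α/2} + z_β = 2.326 + 1.036 = 3.362.
n = (3.362 / 0.91)² = 3.695² = 13.65.
Round up.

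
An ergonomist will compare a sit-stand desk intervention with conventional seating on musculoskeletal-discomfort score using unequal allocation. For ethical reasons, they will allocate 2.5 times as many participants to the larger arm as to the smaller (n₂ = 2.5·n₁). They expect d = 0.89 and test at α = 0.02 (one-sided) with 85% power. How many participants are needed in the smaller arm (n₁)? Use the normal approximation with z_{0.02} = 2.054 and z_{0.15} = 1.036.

n₁ = 17

With allocation ratio k = n₂/n₁ = 2.5, Var(x̄₁−x̄₂) = σ²(1/n₁ + 1/(k·n₁)) = σ²·(k+1)/(k·n₁).
So n₁ = (1 + 1/k)·((z_{α} + z_β)/d)² = 1.400 × (3.090/0.89)².
n₁ = 1.400 × 12.05 = 16.9.
Round up: n₁ = 17, giving n₂ = ⌈2.5 × 17⌉ = ⌈42.5⌉ = 43.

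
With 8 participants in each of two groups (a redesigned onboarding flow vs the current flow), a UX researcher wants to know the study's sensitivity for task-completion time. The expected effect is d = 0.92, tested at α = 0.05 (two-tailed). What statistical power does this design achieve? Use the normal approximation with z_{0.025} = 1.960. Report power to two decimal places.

For two equal groups, power = Φ(d·√(n/2) − z_{α/2}).
d·√(n/2) = 0.92 × √(8/2) = 0.92 × 2.000 = 1.840.
z_β = 1.840 − 1.960 = -0.120.
Power = Φ(-0.120) = 0.452.

power ≈ 0.45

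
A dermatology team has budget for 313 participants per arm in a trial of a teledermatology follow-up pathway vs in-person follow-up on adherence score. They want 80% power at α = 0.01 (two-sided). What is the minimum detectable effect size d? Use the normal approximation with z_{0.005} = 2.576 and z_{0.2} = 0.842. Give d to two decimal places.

d_min ≈ 0.27

For two independent groups of n = 313 each: d_min = (z_{α/2} + z_β)·√(2/n).
z-sum = 2.576 + 0.842 = 3.418.
d_min = 3.418 × √(2/313) = 3.418 × 0.0799 = 0.273.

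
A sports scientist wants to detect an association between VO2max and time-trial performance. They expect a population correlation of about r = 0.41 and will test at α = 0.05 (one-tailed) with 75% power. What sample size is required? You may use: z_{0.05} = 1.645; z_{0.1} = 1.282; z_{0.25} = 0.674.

Fisher's z: C = ½·ln((1+r)/(1−r)) = ½·ln(2.3898) = 0.4356.
n = ((z_{α} + z_β)/C)² + 3.
(1.645 + 0.674) / 0.4356 = 2.319 / 0.4356 = 5.324.
n = 5.324² + 3 = 28.34 + 3 = 31.3.
Round up.

n = 32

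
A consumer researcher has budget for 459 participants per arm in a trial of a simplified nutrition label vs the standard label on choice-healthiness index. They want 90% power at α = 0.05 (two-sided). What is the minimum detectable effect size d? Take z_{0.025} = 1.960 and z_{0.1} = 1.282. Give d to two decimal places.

For two independent groups of n = 459 each: d_min = (z_{α/2} + z_β)·√(2/n).
z-sum = 1.960 + 1.282 = 3.242.
d_min = 3.242 × √(2/459) = 3.242 × 0.0660 = 0.214.

d_min ≈ 0.21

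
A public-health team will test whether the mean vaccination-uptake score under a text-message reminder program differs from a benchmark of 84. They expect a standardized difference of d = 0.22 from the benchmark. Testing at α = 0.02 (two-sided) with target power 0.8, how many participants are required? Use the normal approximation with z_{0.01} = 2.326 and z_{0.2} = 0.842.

n = 208

For a one-sample test: n = ((z_{α/2} + z_β) / d)².
z_{α/2} + z_β = 2.326 + 0.842 = 3.168.
n = (3.168 / 0.22)² = 14.400² = 207.36.
Round up.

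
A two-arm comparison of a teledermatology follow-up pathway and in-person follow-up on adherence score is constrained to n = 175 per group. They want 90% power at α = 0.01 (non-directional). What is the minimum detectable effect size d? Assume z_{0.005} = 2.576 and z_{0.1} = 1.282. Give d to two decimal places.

d_min ≈ 0.41

For two independent groups of n = 175 each: d_min = (z_{α/2} + z_β)·√(2/n).
z-sum = 2.576 + 1.282 = 3.858.
d_min = 3.858 × √(2/175) = 3.858 × 0.1069 = 0.412.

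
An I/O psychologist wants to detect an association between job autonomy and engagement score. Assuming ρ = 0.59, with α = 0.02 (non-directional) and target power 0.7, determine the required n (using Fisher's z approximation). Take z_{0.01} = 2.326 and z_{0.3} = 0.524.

Fisher's z: C = ½·ln((1+r)/(1−r)) = ½·ln(3.8780) = 0.6777.
n = ((z_{α/2} + z_β)/C)² + 3.
(2.326 + 0.524) / 0.6777 = 2.850 / 0.6777 = 4.205.
n = 4.205² + 3 = 17.69 + 3 = 20.7.
Round up.

n = 21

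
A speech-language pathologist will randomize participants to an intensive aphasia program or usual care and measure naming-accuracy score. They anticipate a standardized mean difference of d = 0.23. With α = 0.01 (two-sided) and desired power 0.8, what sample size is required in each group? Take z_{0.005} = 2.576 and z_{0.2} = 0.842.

n = 442 per group

For two independent groups with equal n: n = 2·((z_{α/2} + z_β) / d)².
z_{α/2} + z_β = 2.576 + 0.842 = 3.418.
n = 2 × (3.418 / 0.23)² = 2 × 14.861² = 2 × 220.85 = 441.7.
Round up to the next whole participant.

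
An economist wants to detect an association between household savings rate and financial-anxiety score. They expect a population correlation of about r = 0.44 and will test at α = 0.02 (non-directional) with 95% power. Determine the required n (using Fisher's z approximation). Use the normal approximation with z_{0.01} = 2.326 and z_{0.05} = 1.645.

n = 74

Fisher's z: C = ½·ln((1+r)/(1−r)) = ½·ln(2.5714) = 0.4722.
n = ((z_{α/2} + z_β)/C)² + 3.
(2.326 + 1.645) / 0.4722 = 3.971 / 0.4722 = 8.410.
n = 8.410² + 3 = 70.72 + 3 = 73.7.
Round up.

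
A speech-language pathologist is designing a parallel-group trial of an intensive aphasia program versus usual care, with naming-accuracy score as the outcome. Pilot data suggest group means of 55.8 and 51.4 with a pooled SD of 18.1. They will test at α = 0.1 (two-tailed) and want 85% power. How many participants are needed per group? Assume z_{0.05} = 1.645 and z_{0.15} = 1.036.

Cohen's d = |M₁ − M₂| / SD_pooled = |55.8 − 51.4| / 18.1 = 4.4 / 18.1 = 0.243.
For two independent groups with equal n: n = 2·((z_{α/2} + z_β) / d)².
z_{α/2} + z_β = 1.645 + 1.036 = 2.681.
n = 2 × (2.681 / 0.243)² = 2 × 11.033² = 2 × 121.73 = 243.5.
Round up to the next whole participant.

n = 244 per group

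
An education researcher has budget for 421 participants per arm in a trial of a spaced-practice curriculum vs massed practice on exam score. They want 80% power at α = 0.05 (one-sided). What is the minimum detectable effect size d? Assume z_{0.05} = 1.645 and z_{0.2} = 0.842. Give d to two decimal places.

d_min ≈ 0.17

For two independent groups of n = 421 each: d_min = (z_{α} + z_β)·√(2/n).
z-sum = 1.645 + 0.842 = 2.487.
d_min = 2.487 × √(2/421) = 2.487 × 0.0689 = 0.171.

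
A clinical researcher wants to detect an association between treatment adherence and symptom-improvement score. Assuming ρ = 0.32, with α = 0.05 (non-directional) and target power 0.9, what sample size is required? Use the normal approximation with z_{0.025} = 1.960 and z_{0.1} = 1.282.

n = 99

Fisher's z: C = ½·ln((1+r)/(1−r)) = ½·ln(1.9412) = 0.3316.
n = ((z_{α/2} + z_β)/C)² + 3.
(1.960 + 1.282) / 0.3316 = 3.242 / 0.3316 = 9.777.
n = 9.777² + 3 = 95.59 + 3 = 98.6.
Round up.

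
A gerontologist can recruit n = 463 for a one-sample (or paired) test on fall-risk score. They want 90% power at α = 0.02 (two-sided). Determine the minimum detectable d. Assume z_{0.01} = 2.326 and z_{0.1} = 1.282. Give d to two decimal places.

d_min ≈ 0.17

For a single sample (or paired design) of n = 463: d_min = (z_{α/2} + z_β)/√n.
z-sum = 2.326 + 1.282 = 3.608.
d_min = 3.608 / √463 = 3.608 / 21.517 = 0.168.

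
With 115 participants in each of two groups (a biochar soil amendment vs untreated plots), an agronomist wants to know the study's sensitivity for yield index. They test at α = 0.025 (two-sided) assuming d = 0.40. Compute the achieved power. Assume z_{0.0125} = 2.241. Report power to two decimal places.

power ≈ 0.79

For two equal groups, power = Φ(d·√(n/2) − z_{α/2}).
d·√(n/2) = 0.40 × √(115/2) = 0.40 × 7.583 = 3.033.
z_β = 3.033 − 2.241 = 0.792.
Power = Φ(0.792) = 0.786.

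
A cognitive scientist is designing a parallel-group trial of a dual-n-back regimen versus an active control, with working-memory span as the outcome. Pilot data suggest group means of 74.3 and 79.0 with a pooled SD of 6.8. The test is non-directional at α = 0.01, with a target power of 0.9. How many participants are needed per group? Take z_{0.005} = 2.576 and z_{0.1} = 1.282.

Cohen's d = |M₁ − M₂| / SD_pooled = |74.3 − 79.0| / 6.8 = 4.7 / 6.8 = 0.691.
For two independent groups with equal n: n = 2·((z_{α/2} + z_β) / d)².
z_{α/2} + z_β = 2.576 + 1.282 = 3.858.
n = 2 × (3.858 / 0.691)² = 2 × 5.583² = 2 × 31.17 = 62.3.
Round up to the next whole participant.

n = 63 per group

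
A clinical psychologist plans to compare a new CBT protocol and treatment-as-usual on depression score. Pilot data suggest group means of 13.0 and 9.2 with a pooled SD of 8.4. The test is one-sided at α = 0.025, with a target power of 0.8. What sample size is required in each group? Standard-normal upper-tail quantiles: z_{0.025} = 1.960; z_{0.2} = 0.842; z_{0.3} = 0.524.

Cohen's d = |M₁ − M₂| / SD_pooled = |13.0 − 9.2| / 8.4 = 3.8 / 8.4 = 0.452.
For two independent groups with equal n: n = 2·((z_{α} + z_β) / d)².
z_{α} + z_β = 1.960 + 0.842 = 2.802.
n = 2 × (2.802 / 0.452)² = 2 × 6.199² = 2 × 38.43 = 76.9.
Round up to the next whole participant.

n = 77 per group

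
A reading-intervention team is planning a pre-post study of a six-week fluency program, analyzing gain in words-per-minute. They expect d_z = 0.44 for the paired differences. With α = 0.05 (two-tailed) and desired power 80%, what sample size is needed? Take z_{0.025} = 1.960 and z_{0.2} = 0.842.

For a paired (one-sample on differences) test: n = ((z_{α/2} + z_β) / d)².
z_{α/2} + z_β = 1.960 + 0.842 = 2.802.
n = (2.802 / 0.44)² = 6.368² = 40.55.
Round up.

n = 41 pairs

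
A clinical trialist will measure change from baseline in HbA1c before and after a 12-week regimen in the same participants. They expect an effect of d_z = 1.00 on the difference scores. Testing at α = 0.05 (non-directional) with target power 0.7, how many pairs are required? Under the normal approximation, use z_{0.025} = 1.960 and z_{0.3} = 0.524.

For a paired (one-sample on differences) test: n = ((z_{α/2} + z_β) / d)².
z_{α/2} + z_β = 1.960 + 0.524 = 2.484.
n = (2.484 / 1.00)² = 2.484² = 6.17.
Round up.

n = 7 pairs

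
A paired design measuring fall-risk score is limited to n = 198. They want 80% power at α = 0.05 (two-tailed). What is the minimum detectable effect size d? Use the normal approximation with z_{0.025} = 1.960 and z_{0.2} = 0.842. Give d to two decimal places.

For a single sample (or paired design) of n = 198: d_min = (z_{α/2} + z_β)/√n.
z-sum = 1.960 + 0.842 = 2.802.
d_min = 2.802 / √198 = 2.802 / 14.071 = 0.199.

d_min ≈ 0.20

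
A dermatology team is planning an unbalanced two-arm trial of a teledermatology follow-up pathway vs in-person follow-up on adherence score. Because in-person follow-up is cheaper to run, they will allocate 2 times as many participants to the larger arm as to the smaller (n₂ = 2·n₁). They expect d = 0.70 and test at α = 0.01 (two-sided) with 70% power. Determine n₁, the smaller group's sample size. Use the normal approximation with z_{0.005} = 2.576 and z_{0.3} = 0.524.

n₁ = 30

With allocation ratio k = n₂/n₁ = 2, Var(x̄₁−x̄₂) = σ²(1/n₁ + 1/(k·n₁)) = σ²·(k+1)/(k·n₁).
So n₁ = (1 + 1/k)·((z_{α/2} + z_β)/d)² = 1.500 × (3.100/0.70)².
n₁ = 1.500 × 19.61 = 29.4.
Round up: n₁ = 30, giving n₂ = 2 × 30 = 60.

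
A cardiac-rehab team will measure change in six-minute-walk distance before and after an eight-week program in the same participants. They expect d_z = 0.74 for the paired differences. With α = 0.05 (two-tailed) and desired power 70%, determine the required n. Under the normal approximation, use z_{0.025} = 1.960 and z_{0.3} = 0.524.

n = 12 pairs

For a paired (one-sample on differences) test: n = ((z_{α/2} + z_β) / d)².
z_{α/2} + z_β = 1.960 + 0.524 = 2.484.
n = (2.484 / 0.74)² = 3.357² = 11.27.
Round up.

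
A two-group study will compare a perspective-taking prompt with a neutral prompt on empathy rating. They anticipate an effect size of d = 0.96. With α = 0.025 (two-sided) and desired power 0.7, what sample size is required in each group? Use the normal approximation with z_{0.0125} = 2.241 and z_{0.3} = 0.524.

For two independent groups with equal n: n = 2·((z_{α/2} + z_β) / d)².
z_{α/2} + z_β = 2.241 + 0.524 = 2.765.
n = 2 × (2.765 / 0.96)² = 2 × 2.880² = 2 × 8.30 = 16.6.
Round up to the next whole participant.

n = 17 per group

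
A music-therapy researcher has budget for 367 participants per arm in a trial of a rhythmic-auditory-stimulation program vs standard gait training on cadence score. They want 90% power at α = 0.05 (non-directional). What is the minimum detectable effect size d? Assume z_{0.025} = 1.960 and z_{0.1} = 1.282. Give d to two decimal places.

For two independent groups of n = 367 each: d_min = (z_{α/2} + z_β)·√(2/n).
z-sum = 1.960 + 1.282 = 3.242.
d_min = 3.242 × √(2/367) = 3.242 × 0.0738 = 0.239.

d_min ≈ 0.24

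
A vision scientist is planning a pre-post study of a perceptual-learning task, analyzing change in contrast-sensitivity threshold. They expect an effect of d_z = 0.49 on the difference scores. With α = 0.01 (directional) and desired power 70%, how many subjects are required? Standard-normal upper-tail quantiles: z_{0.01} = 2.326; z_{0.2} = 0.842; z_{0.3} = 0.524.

For a paired (one-sample on differences) test: n = ((z_{α} + z_β) / d)².
z_{α} + z_β = 2.326 + 0.524 = 2.850.
n = (2.850 / 0.49)² = 5.816² = 33.83.
Round up.

n = 34 pairs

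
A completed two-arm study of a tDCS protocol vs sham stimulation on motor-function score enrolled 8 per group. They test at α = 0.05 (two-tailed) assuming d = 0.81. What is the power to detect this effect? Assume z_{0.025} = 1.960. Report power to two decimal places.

power ≈ 0.37

For two equal groups, power = Φ(d·√(n/2) − z_{α/2}).
d·√(n/2) = 0.81 × √(8/2) = 0.81 × 2.000 = 1.620.
z_β = 1.620 − 1.960 = -0.340.
Power = Φ(-0.340) = 0.367.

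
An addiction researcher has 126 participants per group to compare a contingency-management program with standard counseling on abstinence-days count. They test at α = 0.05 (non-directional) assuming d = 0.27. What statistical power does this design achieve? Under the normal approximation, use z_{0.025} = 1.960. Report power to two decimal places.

power ≈ 0.57

For two equal groups, power = Φ(d·√(n/2) − z_{α/2}).
d·√(n/2) = 0.27 × √(126/2) = 0.27 × 7.937 = 2.143.
z_β = 2.143 − 1.960 = 0.183.
Power = Φ(0.183) = 0.573.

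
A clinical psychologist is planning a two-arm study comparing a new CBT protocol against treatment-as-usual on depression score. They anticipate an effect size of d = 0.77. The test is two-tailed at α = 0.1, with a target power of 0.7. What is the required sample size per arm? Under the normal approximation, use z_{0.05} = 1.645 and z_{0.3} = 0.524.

n = 16 per group

For two independent groups with equal n: n = 2·((z_{α/2} + z_β) / d)².
z_{α/2} + z_β = 1.645 + 0.524 = 2.169.
n = 2 × (2.169 / 0.77)² = 2 × 2.817² = 2 × 7.93 = 15.9.
Round up to the next whole participant.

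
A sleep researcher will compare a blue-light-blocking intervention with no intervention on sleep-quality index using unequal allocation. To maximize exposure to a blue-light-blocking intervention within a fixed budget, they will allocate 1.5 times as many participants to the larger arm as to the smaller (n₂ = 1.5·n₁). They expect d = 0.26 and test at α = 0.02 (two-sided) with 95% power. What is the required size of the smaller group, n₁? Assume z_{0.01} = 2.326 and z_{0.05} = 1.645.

With allocation ratio k = n₂/n₁ = 1.5, Var(x̄₁−x̄₂) = σ²(1/n₁ + 1/(k·n₁)) = σ²·(k+1)/(k·n₁).
So n₁ = (1 + 1/k)·((z_{α/2} + z_β)/d)² = 1.667 × (3.971/0.26)².
n₁ = 1.667 × 233.27 = 388.8.
Round up: n₁ = 389, giving n₂ = ⌈1.5 × 389⌉ = ⌈583.5⌉ = 584.

n₁ = 389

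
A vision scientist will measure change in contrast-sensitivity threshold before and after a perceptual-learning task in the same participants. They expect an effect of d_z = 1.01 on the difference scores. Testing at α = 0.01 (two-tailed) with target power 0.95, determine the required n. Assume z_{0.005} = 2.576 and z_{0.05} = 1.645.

For a paired (one-sample on differences) test: n = ((z_{α/2} + z_β) / d)².
z_{α/2} + z_β = 2.576 + 1.645 = 4.221.
n = (4.221 / 1.01)² = 4.179² = 17.47.
Round up.

n = 18 pairs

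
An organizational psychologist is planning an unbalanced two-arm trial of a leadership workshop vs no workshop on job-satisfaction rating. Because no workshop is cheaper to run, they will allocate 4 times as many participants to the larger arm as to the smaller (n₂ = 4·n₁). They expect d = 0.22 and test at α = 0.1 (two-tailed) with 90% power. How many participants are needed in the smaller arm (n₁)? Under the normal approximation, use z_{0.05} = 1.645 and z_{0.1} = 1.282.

With allocation ratio k = n₂/n₁ = 4, Var(x̄₁−x̄₂) = σ²(1/n₁ + 1/(k·n₁)) = σ²·(k+1)/(k·n₁).
So n₁ = (1 + 1/k)·((z_{α/2} + z_β)/d)² = 1.250 × (2.927/0.22)².
n₁ = 1.250 × 177.01 = 221.3.
Round up: n₁ = 222, giving n₂ = 4 × 222 = 888.

n₁ = 222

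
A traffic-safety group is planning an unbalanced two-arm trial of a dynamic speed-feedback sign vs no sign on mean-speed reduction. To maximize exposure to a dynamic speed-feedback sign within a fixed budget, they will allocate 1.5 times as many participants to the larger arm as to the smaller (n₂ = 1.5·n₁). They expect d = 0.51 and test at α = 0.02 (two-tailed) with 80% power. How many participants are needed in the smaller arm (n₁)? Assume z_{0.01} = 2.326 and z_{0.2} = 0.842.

n₁ = 65

With allocation ratio k = n₂/n₁ = 1.5, Var(x̄₁−x̄₂) = σ²(1/n₁ + 1/(k·n₁)) = σ²·(k+1)/(k·n₁).
So n₁ = (1 + 1/k)·((z_{α/2} + z_β)/d)² = 1.667 × (3.168/0.51)².
n₁ = 1.667 × 38.59 = 64.3.
Round up: n₁ = 65, giving n₂ = ⌈1.5 × 65⌉ = ⌈97.5⌉ = 98.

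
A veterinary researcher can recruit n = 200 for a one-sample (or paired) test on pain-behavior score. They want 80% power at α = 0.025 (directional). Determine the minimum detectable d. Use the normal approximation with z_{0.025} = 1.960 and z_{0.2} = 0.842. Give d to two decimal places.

d_min ≈ 0.20

For a single sample (or paired design) of n = 200: d_min = (z_{α} + z_β)/√n.
z-sum = 1.960 + 0.842 = 2.802.
d_min = 2.802 / √200 = 2.802 / 14.142 = 0.198.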